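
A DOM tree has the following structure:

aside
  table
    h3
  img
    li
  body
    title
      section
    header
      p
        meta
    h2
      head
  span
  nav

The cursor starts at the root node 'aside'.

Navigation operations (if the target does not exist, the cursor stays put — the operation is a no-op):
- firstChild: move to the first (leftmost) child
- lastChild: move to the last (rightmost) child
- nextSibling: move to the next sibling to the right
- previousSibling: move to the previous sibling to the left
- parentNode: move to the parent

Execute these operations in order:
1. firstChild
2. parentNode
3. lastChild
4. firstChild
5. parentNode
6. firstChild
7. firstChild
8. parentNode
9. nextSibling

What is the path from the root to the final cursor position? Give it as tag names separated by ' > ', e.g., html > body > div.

After 1 (firstChild): table
After 2 (parentNode): aside
After 3 (lastChild): nav
After 4 (firstChild): nav (no-op, stayed)
After 5 (parentNode): aside
After 6 (firstChild): table
After 7 (firstChild): h3
After 8 (parentNode): table
After 9 (nextSibling): img

Answer: aside > img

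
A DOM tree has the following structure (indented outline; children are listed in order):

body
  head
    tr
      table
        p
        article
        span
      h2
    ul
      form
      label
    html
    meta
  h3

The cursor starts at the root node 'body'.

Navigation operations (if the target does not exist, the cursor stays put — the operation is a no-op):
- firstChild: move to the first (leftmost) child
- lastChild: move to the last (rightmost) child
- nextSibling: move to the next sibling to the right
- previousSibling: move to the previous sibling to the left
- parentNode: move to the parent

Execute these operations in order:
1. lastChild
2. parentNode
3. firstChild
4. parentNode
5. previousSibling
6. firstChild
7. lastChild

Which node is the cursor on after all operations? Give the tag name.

After 1 (lastChild): h3
After 2 (parentNode): body
After 3 (firstChild): head
After 4 (parentNode): body
After 5 (previousSibling): body (no-op, stayed)
After 6 (firstChild): head
After 7 (lastChild): meta

Answer: meta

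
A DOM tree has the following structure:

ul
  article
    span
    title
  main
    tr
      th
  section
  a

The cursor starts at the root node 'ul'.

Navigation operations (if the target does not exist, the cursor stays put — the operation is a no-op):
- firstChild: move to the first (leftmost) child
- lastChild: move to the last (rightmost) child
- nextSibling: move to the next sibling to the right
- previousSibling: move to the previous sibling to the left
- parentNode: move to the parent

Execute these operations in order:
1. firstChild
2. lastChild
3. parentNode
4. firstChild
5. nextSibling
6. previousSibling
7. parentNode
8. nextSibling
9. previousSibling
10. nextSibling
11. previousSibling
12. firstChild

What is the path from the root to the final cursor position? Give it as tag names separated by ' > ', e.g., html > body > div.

Answer: ul > article > span

Derivation:
After 1 (firstChild): article
After 2 (lastChild): title
After 3 (parentNode): article
After 4 (firstChild): span
After 5 (nextSibling): title
After 6 (previousSibling): span
After 7 (parentNode): article
After 8 (nextSibling): main
After 9 (previousSibling): article
After 10 (nextSibling): main
After 11 (previousSibling): article
After 12 (firstChild): span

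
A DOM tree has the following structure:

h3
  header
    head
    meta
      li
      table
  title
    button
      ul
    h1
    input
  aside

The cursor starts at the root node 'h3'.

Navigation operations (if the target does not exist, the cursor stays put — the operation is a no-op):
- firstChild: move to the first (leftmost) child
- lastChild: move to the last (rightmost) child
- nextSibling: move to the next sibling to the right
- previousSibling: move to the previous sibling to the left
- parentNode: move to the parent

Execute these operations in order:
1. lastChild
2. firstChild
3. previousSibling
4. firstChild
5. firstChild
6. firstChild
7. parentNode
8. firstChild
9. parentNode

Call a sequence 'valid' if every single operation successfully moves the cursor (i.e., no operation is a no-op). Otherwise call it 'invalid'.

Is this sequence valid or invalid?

After 1 (lastChild): aside
After 2 (firstChild): aside (no-op, stayed)
After 3 (previousSibling): title
After 4 (firstChild): button
After 5 (firstChild): ul
After 6 (firstChild): ul (no-op, stayed)
After 7 (parentNode): button
After 8 (firstChild): ul
After 9 (parentNode): button

Answer: invalid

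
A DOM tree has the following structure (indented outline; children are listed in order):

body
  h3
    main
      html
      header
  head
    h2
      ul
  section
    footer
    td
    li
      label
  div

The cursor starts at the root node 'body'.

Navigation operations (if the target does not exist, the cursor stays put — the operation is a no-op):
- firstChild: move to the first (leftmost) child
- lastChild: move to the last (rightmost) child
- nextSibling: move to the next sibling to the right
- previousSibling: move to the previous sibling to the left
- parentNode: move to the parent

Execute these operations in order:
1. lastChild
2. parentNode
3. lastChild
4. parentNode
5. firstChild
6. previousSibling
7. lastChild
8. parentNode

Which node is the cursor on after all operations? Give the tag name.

Answer: h3

Derivation:
After 1 (lastChild): div
After 2 (parentNode): body
After 3 (lastChild): div
After 4 (parentNode): body
After 5 (firstChild): h3
After 6 (previousSibling): h3 (no-op, stayed)
After 7 (lastChild): main
After 8 (parentNode): h3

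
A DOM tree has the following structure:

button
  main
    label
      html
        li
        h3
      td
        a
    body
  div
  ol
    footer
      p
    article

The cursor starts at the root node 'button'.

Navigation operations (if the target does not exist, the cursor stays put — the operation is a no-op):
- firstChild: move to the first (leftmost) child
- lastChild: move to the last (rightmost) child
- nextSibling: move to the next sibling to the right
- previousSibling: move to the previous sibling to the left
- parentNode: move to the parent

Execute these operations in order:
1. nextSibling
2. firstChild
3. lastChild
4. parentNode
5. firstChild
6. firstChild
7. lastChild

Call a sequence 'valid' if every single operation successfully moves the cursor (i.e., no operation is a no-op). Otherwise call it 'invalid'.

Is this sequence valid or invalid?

Answer: invalid

Derivation:
After 1 (nextSibling): button (no-op, stayed)
After 2 (firstChild): main
After 3 (lastChild): body
After 4 (parentNode): main
After 5 (firstChild): label
After 6 (firstChild): html
After 7 (lastChild): h3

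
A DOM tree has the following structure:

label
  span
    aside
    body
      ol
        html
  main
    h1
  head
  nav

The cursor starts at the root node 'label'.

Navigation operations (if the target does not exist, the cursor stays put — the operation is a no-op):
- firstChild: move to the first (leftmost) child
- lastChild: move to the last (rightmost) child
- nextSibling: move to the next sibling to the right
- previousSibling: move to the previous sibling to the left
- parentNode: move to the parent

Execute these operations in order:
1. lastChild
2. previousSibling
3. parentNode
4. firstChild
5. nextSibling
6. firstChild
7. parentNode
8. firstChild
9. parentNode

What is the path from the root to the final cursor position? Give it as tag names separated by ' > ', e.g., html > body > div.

After 1 (lastChild): nav
After 2 (previousSibling): head
After 3 (parentNode): label
After 4 (firstChild): span
After 5 (nextSibling): main
After 6 (firstChild): h1
After 7 (parentNode): main
After 8 (firstChild): h1
After 9 (parentNode): main

Answer: label > main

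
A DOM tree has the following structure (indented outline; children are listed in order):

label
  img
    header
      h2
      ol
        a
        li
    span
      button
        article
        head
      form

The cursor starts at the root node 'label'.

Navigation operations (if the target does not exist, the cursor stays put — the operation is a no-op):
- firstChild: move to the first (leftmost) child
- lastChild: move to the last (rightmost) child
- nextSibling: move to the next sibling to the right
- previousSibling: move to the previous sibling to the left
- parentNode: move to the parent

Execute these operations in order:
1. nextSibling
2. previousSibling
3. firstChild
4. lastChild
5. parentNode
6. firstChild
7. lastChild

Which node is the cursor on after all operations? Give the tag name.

Answer: ol

Derivation:
After 1 (nextSibling): label (no-op, stayed)
After 2 (previousSibling): label (no-op, stayed)
After 3 (firstChild): img
After 4 (lastChild): span
After 5 (parentNode): img
After 6 (firstChild): header
After 7 (lastChild): ol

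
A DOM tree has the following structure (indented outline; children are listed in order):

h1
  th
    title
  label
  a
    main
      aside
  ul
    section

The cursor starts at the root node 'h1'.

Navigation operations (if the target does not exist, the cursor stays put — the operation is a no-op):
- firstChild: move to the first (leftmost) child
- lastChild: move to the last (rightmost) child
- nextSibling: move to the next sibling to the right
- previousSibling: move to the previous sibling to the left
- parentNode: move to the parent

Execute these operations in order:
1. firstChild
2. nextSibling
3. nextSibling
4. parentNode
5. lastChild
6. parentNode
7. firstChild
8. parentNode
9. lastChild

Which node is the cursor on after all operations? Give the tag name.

After 1 (firstChild): th
After 2 (nextSibling): label
After 3 (nextSibling): a
After 4 (parentNode): h1
After 5 (lastChild): ul
After 6 (parentNode): h1
After 7 (firstChild): th
After 8 (parentNode): h1
After 9 (lastChild): ul

Answer: ul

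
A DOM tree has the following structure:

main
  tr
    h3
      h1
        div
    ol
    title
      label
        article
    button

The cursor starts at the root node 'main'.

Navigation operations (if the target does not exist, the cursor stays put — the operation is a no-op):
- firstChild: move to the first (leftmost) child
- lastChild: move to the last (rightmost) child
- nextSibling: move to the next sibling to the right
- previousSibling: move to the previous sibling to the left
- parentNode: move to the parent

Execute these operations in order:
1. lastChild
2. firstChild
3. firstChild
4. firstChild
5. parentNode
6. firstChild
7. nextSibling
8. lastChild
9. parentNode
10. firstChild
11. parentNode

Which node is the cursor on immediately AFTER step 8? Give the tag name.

Answer: div

Derivation:
After 1 (lastChild): tr
After 2 (firstChild): h3
After 3 (firstChild): h1
After 4 (firstChild): div
After 5 (parentNode): h1
After 6 (firstChild): div
After 7 (nextSibling): div (no-op, stayed)
After 8 (lastChild): div (no-op, stayed)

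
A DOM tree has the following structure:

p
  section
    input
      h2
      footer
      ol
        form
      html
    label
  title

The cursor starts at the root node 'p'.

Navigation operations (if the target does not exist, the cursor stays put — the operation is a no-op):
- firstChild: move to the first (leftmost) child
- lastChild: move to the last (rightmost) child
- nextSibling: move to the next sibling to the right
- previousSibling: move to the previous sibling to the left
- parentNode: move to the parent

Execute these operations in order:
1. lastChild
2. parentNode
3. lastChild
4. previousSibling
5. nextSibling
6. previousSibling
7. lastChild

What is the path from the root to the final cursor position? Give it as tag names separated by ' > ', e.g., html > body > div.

Answer: p > section > label

Derivation:
After 1 (lastChild): title
After 2 (parentNode): p
After 3 (lastChild): title
After 4 (previousSibling): section
After 5 (nextSibling): title
After 6 (previousSibling): section
After 7 (lastChild): label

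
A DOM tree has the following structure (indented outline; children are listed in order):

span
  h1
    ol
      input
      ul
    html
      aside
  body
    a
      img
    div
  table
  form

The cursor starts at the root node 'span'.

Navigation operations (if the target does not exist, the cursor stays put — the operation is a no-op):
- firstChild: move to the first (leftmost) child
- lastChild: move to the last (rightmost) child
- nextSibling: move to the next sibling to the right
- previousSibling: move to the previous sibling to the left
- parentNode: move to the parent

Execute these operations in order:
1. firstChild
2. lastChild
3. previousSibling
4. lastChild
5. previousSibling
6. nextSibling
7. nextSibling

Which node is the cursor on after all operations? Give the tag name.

After 1 (firstChild): h1
After 2 (lastChild): html
After 3 (previousSibling): ol
After 4 (lastChild): ul
After 5 (previousSibling): input
After 6 (nextSibling): ul
After 7 (nextSibling): ul (no-op, stayed)

Answer: ul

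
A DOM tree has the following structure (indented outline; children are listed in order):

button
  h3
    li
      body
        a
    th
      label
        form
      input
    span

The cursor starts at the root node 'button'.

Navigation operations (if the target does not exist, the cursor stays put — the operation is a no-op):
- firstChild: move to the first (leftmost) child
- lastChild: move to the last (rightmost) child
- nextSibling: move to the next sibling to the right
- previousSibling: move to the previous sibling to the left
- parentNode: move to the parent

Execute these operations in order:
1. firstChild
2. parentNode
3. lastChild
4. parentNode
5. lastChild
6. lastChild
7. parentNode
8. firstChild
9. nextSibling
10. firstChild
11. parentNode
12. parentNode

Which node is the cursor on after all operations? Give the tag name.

After 1 (firstChild): h3
After 2 (parentNode): button
After 3 (lastChild): h3
After 4 (parentNode): button
After 5 (lastChild): h3
After 6 (lastChild): span
After 7 (parentNode): h3
After 8 (firstChild): li
After 9 (nextSibling): th
After 10 (firstChild): label
After 11 (parentNode): th
After 12 (parentNode): h3

Answer: h3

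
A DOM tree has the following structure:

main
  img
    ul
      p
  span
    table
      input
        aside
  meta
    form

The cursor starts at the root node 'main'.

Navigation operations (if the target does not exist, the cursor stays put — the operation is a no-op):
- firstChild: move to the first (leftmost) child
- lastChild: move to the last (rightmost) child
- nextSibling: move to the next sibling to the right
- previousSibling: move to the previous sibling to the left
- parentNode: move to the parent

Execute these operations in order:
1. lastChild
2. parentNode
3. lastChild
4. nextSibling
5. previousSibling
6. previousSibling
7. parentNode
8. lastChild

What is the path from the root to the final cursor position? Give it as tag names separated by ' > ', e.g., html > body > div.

Answer: main > meta

Derivation:
After 1 (lastChild): meta
After 2 (parentNode): main
After 3 (lastChild): meta
After 4 (nextSibling): meta (no-op, stayed)
After 5 (previousSibling): span
After 6 (previousSibling): img
After 7 (parentNode): main
After 8 (lastChild): meta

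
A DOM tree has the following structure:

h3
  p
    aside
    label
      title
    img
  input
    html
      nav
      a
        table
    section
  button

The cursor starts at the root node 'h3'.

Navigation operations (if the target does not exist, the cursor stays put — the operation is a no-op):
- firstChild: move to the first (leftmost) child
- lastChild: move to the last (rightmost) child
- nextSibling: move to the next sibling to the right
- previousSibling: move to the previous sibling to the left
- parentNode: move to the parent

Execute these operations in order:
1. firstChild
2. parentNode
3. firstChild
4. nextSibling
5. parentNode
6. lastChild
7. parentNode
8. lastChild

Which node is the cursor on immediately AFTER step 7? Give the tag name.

After 1 (firstChild): p
After 2 (parentNode): h3
After 3 (firstChild): p
After 4 (nextSibling): input
After 5 (parentNode): h3
After 6 (lastChild): button
After 7 (parentNode): h3

Answer: h3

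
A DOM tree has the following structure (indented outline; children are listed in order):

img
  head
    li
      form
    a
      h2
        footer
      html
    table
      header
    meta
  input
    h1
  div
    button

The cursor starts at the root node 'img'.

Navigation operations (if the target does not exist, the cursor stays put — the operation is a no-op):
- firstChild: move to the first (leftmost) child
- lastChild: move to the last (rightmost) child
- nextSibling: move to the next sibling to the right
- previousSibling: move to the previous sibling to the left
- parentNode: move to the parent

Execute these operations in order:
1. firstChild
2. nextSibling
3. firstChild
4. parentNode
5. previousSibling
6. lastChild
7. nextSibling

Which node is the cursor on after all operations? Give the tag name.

After 1 (firstChild): head
After 2 (nextSibling): input
After 3 (firstChild): h1
After 4 (parentNode): input
After 5 (previousSibling): head
After 6 (lastChild): meta
After 7 (nextSibling): meta (no-op, stayed)

Answer: meta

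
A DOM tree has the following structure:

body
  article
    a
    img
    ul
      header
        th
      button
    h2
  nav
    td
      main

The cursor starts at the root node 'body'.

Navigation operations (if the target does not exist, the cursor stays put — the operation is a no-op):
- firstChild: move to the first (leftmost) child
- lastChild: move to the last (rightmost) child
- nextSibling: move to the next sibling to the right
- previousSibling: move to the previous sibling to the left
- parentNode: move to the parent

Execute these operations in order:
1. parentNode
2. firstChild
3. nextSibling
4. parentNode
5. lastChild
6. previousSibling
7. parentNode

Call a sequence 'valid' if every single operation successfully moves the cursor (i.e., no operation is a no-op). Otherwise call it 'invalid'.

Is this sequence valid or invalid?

After 1 (parentNode): body (no-op, stayed)
After 2 (firstChild): article
After 3 (nextSibling): nav
After 4 (parentNode): body
After 5 (lastChild): nav
After 6 (previousSibling): article
After 7 (parentNode): body

Answer: invalid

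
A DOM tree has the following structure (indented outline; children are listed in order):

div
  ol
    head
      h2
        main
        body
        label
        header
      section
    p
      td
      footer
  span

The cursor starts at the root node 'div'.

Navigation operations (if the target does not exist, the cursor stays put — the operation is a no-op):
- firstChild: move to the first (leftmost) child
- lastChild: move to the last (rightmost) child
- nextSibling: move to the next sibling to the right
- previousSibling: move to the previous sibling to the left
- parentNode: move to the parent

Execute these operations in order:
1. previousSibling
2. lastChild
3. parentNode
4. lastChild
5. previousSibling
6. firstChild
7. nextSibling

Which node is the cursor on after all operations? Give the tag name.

Answer: p

Derivation:
After 1 (previousSibling): div (no-op, stayed)
After 2 (lastChild): span
After 3 (parentNode): div
After 4 (lastChild): span
After 5 (previousSibling): ol
After 6 (firstChild): head
After 7 (nextSibling): p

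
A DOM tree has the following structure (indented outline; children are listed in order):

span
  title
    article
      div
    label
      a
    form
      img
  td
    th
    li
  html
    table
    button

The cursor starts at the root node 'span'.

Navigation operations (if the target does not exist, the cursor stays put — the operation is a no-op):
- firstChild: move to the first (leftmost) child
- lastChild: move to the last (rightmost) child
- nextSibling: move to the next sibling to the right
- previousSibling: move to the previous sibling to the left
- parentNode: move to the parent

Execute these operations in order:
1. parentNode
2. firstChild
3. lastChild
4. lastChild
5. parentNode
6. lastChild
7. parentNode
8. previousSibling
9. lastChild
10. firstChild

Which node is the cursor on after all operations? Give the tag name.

Answer: a

Derivation:
After 1 (parentNode): span (no-op, stayed)
After 2 (firstChild): title
After 3 (lastChild): form
After 4 (lastChild): img
After 5 (parentNode): form
After 6 (lastChild): img
After 7 (parentNode): form
After 8 (previousSibling): label
After 9 (lastChild): a
After 10 (firstChild): a (no-op, stayed)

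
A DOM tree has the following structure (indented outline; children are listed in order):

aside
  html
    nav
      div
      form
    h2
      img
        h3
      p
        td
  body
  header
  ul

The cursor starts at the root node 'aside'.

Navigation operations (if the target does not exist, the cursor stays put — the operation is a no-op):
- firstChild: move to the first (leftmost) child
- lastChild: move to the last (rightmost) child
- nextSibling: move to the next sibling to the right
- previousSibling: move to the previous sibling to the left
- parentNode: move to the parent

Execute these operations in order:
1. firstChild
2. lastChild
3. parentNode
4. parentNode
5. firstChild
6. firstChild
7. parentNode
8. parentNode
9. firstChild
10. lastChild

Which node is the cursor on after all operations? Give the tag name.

Answer: h2

Derivation:
After 1 (firstChild): html
After 2 (lastChild): h2
After 3 (parentNode): html
After 4 (parentNode): aside
After 5 (firstChild): html
After 6 (firstChild): nav
After 7 (parentNode): html
After 8 (parentNode): aside
After 9 (firstChild): html
After 10 (lastChild): h2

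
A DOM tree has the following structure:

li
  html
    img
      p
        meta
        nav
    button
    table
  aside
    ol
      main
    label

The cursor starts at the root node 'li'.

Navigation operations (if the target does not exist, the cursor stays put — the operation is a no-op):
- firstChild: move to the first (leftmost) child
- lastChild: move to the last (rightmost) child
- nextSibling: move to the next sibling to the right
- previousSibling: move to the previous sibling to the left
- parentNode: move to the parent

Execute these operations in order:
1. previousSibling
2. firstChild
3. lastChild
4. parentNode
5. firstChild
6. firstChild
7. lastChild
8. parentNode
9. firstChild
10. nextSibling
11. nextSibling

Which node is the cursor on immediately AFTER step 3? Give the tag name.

Answer: table

Derivation:
After 1 (previousSibling): li (no-op, stayed)
After 2 (firstChild): html
After 3 (lastChild): table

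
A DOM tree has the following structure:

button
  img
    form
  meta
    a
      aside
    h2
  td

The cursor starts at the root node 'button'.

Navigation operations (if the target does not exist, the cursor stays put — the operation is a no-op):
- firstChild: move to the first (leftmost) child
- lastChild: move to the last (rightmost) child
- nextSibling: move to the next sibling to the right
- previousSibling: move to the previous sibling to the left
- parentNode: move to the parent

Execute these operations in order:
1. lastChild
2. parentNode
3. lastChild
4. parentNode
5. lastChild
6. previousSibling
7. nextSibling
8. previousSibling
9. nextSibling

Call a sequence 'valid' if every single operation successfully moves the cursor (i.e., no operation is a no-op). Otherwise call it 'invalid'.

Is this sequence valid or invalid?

After 1 (lastChild): td
After 2 (parentNode): button
After 3 (lastChild): td
After 4 (parentNode): button
After 5 (lastChild): td
After 6 (previousSibling): meta
After 7 (nextSibling): td
After 8 (previousSibling): meta
After 9 (nextSibling): td

Answer: valid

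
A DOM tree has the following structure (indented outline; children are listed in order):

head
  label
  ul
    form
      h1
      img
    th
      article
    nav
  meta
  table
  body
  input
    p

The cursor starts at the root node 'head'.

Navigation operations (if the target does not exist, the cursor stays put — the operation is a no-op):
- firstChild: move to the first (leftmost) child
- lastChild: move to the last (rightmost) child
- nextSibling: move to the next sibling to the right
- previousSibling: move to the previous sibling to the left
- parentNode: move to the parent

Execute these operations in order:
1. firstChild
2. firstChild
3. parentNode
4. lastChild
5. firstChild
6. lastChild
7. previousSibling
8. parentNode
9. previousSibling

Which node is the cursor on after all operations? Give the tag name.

Answer: body

Derivation:
After 1 (firstChild): label
After 2 (firstChild): label (no-op, stayed)
After 3 (parentNode): head
After 4 (lastChild): input
After 5 (firstChild): p
After 6 (lastChild): p (no-op, stayed)
After 7 (previousSibling): p (no-op, stayed)
After 8 (parentNode): input
After 9 (previousSibling): body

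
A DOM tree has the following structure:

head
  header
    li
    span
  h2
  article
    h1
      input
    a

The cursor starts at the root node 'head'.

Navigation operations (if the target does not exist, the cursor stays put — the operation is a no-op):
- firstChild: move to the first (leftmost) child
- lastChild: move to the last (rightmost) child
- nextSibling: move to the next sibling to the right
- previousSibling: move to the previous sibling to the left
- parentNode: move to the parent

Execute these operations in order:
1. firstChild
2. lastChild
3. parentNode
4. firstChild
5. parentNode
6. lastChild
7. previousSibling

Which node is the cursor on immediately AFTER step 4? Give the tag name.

Answer: li

Derivation:
After 1 (firstChild): header
After 2 (lastChild): span
After 3 (parentNode): header
After 4 (firstChild): li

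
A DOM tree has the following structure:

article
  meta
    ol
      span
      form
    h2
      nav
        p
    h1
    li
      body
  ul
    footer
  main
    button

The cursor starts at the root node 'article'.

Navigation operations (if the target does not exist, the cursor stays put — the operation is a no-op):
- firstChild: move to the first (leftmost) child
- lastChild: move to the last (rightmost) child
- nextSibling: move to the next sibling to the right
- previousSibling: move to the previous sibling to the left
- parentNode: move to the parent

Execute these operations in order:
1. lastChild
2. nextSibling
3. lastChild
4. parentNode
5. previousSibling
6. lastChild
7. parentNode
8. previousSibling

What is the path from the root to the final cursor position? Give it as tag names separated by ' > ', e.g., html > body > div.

After 1 (lastChild): main
After 2 (nextSibling): main (no-op, stayed)
After 3 (lastChild): button
After 4 (parentNode): main
After 5 (previousSibling): ul
After 6 (lastChild): footer
After 7 (parentNode): ul
After 8 (previousSibling): meta

Answer: article > meta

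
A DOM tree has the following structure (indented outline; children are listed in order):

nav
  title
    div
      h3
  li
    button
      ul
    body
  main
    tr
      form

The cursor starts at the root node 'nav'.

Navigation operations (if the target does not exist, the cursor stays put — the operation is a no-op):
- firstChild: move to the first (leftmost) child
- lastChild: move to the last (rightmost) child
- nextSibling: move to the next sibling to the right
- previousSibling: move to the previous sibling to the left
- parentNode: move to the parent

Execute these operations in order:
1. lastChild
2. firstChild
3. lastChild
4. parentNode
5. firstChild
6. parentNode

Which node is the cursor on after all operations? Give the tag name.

Answer: tr

Derivation:
After 1 (lastChild): main
After 2 (firstChild): tr
After 3 (lastChild): form
After 4 (parentNode): tr
After 5 (firstChild): form
After 6 (parentNode): tr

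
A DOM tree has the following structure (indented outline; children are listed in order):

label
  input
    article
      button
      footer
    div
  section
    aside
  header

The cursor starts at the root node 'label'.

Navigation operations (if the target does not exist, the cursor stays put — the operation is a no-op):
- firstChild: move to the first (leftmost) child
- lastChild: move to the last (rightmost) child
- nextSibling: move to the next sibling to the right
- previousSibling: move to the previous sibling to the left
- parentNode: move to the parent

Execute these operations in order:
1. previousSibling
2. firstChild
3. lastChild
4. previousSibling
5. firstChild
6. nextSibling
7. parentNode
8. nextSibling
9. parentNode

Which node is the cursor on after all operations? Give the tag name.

Answer: input

Derivation:
After 1 (previousSibling): label (no-op, stayed)
After 2 (firstChild): input
After 3 (lastChild): div
After 4 (previousSibling): article
After 5 (firstChild): button
After 6 (nextSibling): footer
After 7 (parentNode): article
After 8 (nextSibling): div
After 9 (parentNode): input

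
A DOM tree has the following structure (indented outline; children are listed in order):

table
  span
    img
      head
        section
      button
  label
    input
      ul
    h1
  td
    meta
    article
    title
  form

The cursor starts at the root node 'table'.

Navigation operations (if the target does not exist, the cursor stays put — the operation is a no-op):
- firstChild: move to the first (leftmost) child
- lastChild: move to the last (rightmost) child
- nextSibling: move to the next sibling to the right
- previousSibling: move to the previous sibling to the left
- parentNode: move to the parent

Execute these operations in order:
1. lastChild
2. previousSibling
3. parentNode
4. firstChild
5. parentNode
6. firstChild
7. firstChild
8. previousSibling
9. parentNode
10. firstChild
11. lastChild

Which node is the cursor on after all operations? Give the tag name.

After 1 (lastChild): form
After 2 (previousSibling): td
After 3 (parentNode): table
After 4 (firstChild): span
After 5 (parentNode): table
After 6 (firstChild): span
After 7 (firstChild): img
After 8 (previousSibling): img (no-op, stayed)
After 9 (parentNode): span
After 10 (firstChild): img
After 11 (lastChild): button

Answer: button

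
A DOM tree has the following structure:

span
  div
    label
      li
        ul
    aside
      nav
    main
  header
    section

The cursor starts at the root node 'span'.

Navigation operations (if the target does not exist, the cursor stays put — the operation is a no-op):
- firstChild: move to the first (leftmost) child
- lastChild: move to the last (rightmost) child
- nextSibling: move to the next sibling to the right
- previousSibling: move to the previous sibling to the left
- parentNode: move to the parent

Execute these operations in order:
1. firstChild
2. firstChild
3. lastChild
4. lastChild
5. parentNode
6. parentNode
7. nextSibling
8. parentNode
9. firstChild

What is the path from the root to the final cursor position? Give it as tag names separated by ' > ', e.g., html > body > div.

After 1 (firstChild): div
After 2 (firstChild): label
After 3 (lastChild): li
After 4 (lastChild): ul
After 5 (parentNode): li
After 6 (parentNode): label
After 7 (nextSibling): aside
After 8 (parentNode): div
After 9 (firstChild): label

Answer: span > div > label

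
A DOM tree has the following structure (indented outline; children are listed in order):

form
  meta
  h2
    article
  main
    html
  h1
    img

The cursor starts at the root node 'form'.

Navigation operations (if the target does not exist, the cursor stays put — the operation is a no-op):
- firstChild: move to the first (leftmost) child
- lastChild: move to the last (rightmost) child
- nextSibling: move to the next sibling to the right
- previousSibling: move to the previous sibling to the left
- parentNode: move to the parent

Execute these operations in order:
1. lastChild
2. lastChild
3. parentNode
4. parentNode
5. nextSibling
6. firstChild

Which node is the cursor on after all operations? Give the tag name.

Answer: meta

Derivation:
After 1 (lastChild): h1
After 2 (lastChild): img
After 3 (parentNode): h1
After 4 (parentNode): form
After 5 (nextSibling): form (no-op, stayed)
After 6 (firstChild): meta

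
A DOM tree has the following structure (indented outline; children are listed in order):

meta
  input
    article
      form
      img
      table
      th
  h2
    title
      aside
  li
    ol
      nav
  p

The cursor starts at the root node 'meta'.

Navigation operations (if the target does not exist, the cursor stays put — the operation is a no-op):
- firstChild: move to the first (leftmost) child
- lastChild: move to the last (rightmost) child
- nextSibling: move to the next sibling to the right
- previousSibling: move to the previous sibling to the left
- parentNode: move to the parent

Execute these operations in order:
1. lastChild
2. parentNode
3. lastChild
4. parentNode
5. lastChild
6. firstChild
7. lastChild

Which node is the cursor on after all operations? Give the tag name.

Answer: p

Derivation:
After 1 (lastChild): p
After 2 (parentNode): meta
After 3 (lastChild): p
After 4 (parentNode): meta
After 5 (lastChild): p
After 6 (firstChild): p (no-op, stayed)
After 7 (lastChild): p (no-op, stayed)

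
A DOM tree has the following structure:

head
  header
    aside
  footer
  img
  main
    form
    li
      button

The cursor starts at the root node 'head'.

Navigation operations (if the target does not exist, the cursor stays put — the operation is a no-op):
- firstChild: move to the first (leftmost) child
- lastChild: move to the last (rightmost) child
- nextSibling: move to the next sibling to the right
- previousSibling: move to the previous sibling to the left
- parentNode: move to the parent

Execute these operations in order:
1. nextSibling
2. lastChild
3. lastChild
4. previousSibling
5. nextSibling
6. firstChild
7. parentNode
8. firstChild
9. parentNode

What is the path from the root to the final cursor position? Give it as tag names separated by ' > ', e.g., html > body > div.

Answer: head > main > li

Derivation:
After 1 (nextSibling): head (no-op, stayed)
After 2 (lastChild): main
After 3 (lastChild): li
After 4 (previousSibling): form
After 5 (nextSibling): li
After 6 (firstChild): button
After 7 (parentNode): li
After 8 (firstChild): button
After 9 (parentNode): li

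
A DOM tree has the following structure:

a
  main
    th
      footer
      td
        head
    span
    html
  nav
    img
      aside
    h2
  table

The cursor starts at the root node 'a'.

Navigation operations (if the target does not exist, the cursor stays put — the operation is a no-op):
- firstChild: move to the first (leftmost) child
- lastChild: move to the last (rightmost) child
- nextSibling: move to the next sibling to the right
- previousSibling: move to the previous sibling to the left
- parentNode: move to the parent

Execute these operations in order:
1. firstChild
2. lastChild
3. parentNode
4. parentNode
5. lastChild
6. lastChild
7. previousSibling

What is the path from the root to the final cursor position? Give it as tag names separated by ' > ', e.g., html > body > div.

Answer: a > nav

Derivation:
After 1 (firstChild): main
After 2 (lastChild): html
After 3 (parentNode): main
After 4 (parentNode): a
After 5 (lastChild): table
After 6 (lastChild): table (no-op, stayed)
After 7 (previousSibling): nav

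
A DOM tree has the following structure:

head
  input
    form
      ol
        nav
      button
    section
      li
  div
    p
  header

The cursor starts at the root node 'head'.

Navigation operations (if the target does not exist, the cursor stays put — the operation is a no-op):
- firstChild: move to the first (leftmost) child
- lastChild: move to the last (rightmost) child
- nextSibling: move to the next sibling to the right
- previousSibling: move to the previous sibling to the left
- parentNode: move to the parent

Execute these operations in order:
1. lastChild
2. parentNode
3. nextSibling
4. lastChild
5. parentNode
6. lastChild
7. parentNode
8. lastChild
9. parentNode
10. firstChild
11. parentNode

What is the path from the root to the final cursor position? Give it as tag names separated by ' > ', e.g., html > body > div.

Answer: head

Derivation:
After 1 (lastChild): header
After 2 (parentNode): head
After 3 (nextSibling): head (no-op, stayed)
After 4 (lastChild): header
After 5 (parentNode): head
After 6 (lastChild): header
After 7 (parentNode): head
After 8 (lastChild): header
After 9 (parentNode): head
After 10 (firstChild): input
After 11 (parentNode): head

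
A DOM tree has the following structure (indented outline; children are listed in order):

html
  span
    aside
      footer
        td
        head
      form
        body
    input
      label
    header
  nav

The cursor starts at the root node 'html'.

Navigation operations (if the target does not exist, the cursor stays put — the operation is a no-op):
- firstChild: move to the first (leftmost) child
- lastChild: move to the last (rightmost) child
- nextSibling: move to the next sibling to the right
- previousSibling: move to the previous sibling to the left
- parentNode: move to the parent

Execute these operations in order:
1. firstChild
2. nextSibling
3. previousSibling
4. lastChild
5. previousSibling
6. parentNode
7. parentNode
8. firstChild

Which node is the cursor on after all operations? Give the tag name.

After 1 (firstChild): span
After 2 (nextSibling): nav
After 3 (previousSibling): span
After 4 (lastChild): header
After 5 (previousSibling): input
After 6 (parentNode): span
After 7 (parentNode): html
After 8 (firstChild): span

Answer: span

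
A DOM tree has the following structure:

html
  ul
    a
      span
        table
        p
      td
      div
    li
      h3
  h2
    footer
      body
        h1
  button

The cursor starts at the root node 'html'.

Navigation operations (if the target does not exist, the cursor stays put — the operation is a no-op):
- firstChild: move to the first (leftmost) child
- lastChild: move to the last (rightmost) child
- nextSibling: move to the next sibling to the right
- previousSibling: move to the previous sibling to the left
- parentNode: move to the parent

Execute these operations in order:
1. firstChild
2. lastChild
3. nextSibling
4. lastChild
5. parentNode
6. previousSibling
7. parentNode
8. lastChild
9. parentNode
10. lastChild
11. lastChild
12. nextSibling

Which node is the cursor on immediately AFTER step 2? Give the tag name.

Answer: li

Derivation:
After 1 (firstChild): ul
After 2 (lastChild): li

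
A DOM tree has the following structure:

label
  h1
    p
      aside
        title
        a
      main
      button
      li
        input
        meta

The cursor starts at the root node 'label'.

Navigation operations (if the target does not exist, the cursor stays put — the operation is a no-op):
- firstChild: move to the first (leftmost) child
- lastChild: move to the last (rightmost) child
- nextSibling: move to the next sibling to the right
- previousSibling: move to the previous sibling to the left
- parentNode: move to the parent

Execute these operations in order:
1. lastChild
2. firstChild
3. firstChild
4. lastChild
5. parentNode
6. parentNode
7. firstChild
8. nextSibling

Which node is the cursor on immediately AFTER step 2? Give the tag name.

Answer: p

Derivation:
After 1 (lastChild): h1
After 2 (firstChild): p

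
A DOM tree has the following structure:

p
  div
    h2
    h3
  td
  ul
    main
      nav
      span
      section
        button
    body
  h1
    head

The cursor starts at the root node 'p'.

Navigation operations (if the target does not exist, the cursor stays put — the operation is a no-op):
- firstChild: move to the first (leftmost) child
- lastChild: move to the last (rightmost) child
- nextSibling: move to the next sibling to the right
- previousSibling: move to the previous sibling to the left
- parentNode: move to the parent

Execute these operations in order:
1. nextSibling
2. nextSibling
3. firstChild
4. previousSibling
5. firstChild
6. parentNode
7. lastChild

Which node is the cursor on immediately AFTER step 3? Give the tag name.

Answer: div

Derivation:
After 1 (nextSibling): p (no-op, stayed)
After 2 (nextSibling): p (no-op, stayed)
After 3 (firstChild): div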